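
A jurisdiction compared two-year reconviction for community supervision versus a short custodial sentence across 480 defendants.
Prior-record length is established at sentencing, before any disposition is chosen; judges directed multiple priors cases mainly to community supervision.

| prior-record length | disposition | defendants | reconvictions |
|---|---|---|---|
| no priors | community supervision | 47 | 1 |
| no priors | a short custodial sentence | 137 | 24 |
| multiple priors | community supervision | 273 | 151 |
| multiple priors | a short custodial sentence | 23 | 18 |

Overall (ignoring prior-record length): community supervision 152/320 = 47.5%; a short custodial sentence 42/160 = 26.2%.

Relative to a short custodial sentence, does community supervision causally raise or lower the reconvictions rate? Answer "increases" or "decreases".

Since prior-record length is a pre-existing factor (not a product of the disposition) and it affects the outcome on its own, it is a confounder. The stratified rates, not the pooled rate, identify the causal effect.
Within each level — no priors: 2.1% vs 17.5%; multiple priors: 55.3% vs 78.3% — community supervision is lower every time.

decreases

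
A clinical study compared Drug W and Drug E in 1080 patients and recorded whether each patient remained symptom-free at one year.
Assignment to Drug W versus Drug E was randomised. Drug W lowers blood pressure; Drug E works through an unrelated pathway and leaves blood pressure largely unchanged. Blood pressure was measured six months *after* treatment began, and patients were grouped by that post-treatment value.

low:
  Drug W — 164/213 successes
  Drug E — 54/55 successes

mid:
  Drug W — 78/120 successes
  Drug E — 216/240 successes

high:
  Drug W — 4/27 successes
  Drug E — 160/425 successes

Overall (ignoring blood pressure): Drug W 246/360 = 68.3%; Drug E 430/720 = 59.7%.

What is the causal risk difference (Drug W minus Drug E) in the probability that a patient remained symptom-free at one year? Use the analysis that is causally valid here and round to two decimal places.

+0.09

The blood pressure-specific comparison favours Drug E throughout, but the pooled figures favour Drug W. The question is whether to condition on blood pressure.
The distribution of blood pressure is itself part of what the drug does — it is an intermediate outcome. Holding it fixed would remove that part of the effect; the total effect is the pooled difference.
The causal difference is the pooled difference: 0.683 − 0.597 = +0.086.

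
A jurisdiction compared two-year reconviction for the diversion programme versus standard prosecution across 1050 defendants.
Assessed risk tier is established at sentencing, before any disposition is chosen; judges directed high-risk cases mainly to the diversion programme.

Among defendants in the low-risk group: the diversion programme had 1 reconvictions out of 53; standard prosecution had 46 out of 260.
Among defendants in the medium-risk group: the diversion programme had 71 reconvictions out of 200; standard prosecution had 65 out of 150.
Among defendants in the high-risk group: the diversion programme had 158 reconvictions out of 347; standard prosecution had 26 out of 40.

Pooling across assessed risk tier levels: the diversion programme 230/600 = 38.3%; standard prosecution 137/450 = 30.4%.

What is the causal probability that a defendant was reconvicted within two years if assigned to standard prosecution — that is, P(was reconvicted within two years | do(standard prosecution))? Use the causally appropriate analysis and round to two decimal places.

Nothing the disposition does changes assessed risk tier; the imbalance is an allocation artefact. With assessed risk tier also predicting the outcome, the pooled figure is confounded, and the within-stratum comparison is the causal one.
Standardising standard prosecution to the population assessed risk tier mix: 0.298·46/260 + 0.333·65/150 + 0.369·26/40 = 0.437.

0.44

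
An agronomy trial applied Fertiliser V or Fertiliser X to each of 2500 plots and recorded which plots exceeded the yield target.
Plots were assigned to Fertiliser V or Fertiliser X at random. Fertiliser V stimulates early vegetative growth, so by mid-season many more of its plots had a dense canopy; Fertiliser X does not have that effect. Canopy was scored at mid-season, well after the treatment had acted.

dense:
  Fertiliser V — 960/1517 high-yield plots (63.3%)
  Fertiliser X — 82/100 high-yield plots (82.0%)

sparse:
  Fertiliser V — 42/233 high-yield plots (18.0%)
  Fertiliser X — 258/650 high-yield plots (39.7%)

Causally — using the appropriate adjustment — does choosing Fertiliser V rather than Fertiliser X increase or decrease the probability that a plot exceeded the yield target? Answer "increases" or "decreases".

Within every mid-season canopy level Fertiliser X has the higher rate, yet pooled Fertiliser V does — Simpson's reversal.
Mid-season canopy here is a post-treatment variable shaped by the fertiliser; conditioning on it would introduce bias rather than remove it. The overall comparison is the causal one.
Pooled: Fertiliser V 57.3% vs Fertiliser X 45.3%; Fertiliser V is higher overall.

increases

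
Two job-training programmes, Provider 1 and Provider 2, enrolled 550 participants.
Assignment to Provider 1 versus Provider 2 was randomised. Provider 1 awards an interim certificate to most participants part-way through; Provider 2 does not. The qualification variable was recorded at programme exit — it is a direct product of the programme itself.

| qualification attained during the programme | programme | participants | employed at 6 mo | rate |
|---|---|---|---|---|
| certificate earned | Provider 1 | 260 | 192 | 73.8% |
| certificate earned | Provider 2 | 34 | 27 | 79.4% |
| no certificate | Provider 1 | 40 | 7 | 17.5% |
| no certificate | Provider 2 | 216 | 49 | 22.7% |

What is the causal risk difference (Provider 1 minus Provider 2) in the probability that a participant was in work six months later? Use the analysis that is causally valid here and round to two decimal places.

Stratifying would compare programmes among participants the programmes themselves sorted into qualification attained during the programme groups — a form of selection on an intermediate. The unconditioned pooled rates give the total causal effect.
The causal difference is the pooled difference: 0.663 − 0.304 = +0.359.

+0.36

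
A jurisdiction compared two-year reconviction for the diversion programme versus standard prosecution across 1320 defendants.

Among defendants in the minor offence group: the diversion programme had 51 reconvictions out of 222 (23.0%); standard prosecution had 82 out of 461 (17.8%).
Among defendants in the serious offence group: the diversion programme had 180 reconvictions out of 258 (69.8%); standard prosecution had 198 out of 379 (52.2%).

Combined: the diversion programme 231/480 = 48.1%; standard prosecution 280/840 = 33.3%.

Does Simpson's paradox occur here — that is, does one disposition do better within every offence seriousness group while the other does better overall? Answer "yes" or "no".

Within each offence seriousness level (minor offence 23.0% vs 17.8%; serious offence 69.8% vs 52.2%), standard prosecution has the lower rate every time. Pooled: 48.1% vs 33.3% — standard prosecution has the lower rate overall. They agree.

no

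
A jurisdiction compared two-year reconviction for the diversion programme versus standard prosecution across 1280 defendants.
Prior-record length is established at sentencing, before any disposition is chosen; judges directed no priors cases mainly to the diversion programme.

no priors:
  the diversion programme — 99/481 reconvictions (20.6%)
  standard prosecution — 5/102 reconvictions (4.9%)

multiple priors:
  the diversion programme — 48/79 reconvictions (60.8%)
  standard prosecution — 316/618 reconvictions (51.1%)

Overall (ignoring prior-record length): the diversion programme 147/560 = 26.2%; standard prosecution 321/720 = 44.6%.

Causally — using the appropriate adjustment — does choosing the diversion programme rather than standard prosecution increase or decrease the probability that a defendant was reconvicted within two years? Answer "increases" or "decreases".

The stratified and pooled comparisons disagree (standard prosecution wins within each prior-record length; the diversion programme wins overall), so the answer turns on the causal role of prior-record length.
Prior-record length is set before the disposition has any effect — it is not caused by the disposition — and it independently drives the outcome. That makes it a confounder, so the causal comparison is within prior-record length levels.
Within each level — no priors: 20.6% vs 4.9%; multiple priors: 60.8% vs 51.1% — standard prosecution is lower every time.

increases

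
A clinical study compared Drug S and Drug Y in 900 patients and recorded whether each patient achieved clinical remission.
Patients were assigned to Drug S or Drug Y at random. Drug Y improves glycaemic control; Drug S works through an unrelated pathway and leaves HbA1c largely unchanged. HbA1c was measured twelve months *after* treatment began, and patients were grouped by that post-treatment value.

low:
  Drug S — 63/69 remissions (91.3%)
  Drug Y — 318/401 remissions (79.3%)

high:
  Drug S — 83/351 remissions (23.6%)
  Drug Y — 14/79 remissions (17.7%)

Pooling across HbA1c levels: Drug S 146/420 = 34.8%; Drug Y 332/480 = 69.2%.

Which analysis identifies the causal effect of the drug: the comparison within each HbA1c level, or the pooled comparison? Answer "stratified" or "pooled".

pooled

Drug S is higher inside every HbA1c stratum but Drug Y is higher in aggregate. Whether to stratify depends on how HbA1c relates to the drug.
Because the drug influences HbA1c, HbA1c is a post-treatment mediator, not a confounder. Stratifying on it would bias the estimate; the causal effect is the crude pooled difference.
Pooled: Drug S 34.8% vs Drug Y 69.2%; Drug Y is higher overall.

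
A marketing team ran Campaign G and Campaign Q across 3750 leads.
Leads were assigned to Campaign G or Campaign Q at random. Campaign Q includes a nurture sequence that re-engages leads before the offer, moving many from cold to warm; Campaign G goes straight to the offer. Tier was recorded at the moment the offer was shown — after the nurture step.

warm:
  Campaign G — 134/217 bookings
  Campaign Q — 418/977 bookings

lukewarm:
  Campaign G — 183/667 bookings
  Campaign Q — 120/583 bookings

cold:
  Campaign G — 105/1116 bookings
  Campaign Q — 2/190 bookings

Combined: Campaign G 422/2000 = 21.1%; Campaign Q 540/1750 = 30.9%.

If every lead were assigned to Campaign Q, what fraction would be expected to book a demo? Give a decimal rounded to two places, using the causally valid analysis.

0.31

Within every engagement tier level Campaign G has the higher rate, yet pooled Campaign Q does — Simpson's reversal.
Because the campaign influences engagement tier, engagement tier is a post-treatment mediator, not a confounder. Stratifying on it would bias the estimate; the causal effect is the crude pooled difference.
So P(outcome | do(Campaign Q)) is just the pooled rate for Campaign Q: 540/1750 = 0.309.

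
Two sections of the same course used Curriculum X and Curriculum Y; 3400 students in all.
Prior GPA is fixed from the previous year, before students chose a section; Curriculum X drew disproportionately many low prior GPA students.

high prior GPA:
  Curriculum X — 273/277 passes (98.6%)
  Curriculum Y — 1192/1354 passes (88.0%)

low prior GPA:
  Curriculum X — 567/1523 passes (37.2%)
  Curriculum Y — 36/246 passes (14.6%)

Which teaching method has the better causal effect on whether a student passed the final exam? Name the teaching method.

Curriculum X

The prior GPA band-specific comparison favours Curriculum X throughout, but the pooled figures favour Curriculum Y. The question is whether to condition on prior GPA band.
Prior GPA band satisfies the back-door criterion: it is not a descendant of the teaching method, and it blocks the spurious path from teaching method to outcome. Adjusting for it (i.e., using the within-prior GPA band rates) gives the causal effect.
Within each level — high prior GPA: 98.6% vs 88.0%; low prior GPA: 37.2% vs 14.6% — Curriculum X is higher every time.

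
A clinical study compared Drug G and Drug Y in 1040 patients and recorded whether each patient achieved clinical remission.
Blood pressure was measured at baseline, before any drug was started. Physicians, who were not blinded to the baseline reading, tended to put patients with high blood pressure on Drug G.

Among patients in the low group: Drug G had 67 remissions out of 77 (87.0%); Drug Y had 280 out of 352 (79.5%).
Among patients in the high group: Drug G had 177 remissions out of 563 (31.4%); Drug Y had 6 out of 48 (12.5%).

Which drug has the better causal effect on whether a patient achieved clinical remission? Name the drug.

Here blood pressure is a common cause — it drives both which drug a case falls under and the outcome. The crude comparison mixes populations; the stratum-specific rates are the causally relevant ones.
Within each level — low: 87.0% vs 79.5%; high: 31.4% vs 12.5% — Drug G is higher every time.

Drug G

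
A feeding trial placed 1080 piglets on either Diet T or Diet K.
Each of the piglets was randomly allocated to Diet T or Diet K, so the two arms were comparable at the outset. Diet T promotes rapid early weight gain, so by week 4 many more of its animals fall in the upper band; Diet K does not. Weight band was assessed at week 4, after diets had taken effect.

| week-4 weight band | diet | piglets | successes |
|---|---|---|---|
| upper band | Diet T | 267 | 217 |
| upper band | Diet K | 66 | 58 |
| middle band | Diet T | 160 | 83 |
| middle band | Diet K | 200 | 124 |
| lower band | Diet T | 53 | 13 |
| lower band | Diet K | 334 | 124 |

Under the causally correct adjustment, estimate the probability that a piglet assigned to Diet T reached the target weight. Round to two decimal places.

0.65

Week-4 weight band lies on the pathway diet → week-4 weight band → outcome, so adjusting for it blocks the indirect effect. For the total causal effect of diet, use the unadjusted pooled rates.
So P(outcome | do(Diet T)) is just the pooled rate for Diet T: 313/480 = 0.652.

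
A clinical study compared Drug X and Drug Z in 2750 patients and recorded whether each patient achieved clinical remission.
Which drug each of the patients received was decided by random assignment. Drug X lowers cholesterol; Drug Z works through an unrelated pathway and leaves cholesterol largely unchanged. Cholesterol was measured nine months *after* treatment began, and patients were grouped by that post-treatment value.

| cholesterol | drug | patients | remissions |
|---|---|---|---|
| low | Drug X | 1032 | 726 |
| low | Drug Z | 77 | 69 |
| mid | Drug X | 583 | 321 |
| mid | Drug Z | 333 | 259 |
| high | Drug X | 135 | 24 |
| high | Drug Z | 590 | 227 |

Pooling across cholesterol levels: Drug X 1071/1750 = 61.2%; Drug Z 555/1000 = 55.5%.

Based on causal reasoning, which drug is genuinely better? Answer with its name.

The distribution of cholesterol is itself part of what the drug does — it is an intermediate outcome. Holding it fixed would remove that part of the effect; the total effect is the pooled difference.
Pooled: Drug X 61.2% vs Drug Z 55.5%; Drug X is higher overall.

Drug X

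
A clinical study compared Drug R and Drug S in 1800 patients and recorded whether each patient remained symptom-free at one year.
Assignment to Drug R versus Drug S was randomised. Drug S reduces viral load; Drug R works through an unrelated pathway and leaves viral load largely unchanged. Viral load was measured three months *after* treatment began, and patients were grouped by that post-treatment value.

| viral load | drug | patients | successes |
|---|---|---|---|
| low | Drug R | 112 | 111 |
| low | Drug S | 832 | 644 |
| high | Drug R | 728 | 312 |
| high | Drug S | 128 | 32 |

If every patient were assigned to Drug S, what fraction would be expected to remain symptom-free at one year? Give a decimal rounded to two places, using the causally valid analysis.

0.70

Drug R is higher inside every viral load stratum but Drug S is higher in aggregate. Whether to stratify depends on how viral load relates to the drug.
Viral load is downstream of the drug. One should not condition on a consequence of treatment, so the overall rates are the right comparison.
So P(outcome | do(Drug S)) is just the pooled rate for Drug S: 676/960 = 0.704.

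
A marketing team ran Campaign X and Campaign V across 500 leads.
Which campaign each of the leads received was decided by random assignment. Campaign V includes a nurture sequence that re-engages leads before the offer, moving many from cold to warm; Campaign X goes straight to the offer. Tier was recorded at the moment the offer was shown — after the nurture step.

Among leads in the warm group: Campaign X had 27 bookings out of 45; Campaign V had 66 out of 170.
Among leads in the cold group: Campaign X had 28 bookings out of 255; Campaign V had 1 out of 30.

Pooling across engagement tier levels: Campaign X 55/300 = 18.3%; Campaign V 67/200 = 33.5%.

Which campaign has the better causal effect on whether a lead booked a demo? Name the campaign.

Campaign V

Engagement tier is downstream of the campaign. One should not condition on a consequence of treatment, so the overall rates are the right comparison.
Pooled: Campaign X 18.3% vs Campaign V 33.5%; Campaign V is higher overall.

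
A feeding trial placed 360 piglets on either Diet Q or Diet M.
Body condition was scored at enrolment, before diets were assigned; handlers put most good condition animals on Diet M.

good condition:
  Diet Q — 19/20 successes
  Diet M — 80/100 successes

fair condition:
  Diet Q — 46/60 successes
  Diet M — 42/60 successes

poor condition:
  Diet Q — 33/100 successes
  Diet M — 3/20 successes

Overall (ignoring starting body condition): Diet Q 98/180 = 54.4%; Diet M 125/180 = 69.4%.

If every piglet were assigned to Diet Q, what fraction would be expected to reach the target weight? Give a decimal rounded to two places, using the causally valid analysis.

Here starting body condition is a common cause — it drives both which diet a case falls under and the outcome. The crude comparison mixes populations; the stratum-specific rates are the causally relevant ones.
Standardising Diet Q to the population starting body condition mix: 0.333·19/20 + 0.333·46/60 + 0.333·33/100 = 0.682.

0.68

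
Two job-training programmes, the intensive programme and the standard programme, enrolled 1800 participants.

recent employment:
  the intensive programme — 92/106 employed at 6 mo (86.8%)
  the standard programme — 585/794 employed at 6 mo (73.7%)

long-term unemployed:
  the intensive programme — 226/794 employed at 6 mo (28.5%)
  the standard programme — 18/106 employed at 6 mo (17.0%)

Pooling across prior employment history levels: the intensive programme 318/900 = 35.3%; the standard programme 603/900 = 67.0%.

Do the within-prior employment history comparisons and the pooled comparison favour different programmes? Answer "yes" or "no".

yes

Within each prior employment history level (recent employment 86.8% vs 73.7%; long-term unemployed 28.5% vs 17.0%), the intensive programme has the higher rate every time. Pooled: 35.3% vs 67.0% — the standard programme has the higher rate overall. The two comparisons disagree.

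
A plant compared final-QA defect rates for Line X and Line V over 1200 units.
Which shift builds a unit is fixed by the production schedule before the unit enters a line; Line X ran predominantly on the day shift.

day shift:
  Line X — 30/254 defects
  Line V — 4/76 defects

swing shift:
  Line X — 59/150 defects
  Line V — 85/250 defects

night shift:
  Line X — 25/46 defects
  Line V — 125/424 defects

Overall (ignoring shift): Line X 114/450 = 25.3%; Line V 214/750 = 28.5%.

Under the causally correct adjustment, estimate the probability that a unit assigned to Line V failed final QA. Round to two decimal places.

0.24

The imbalance in shift arose from how units were allocated, not from anything the line did; and shift independently affects the outcome. The pooled gap is confounded — condition on shift.
Standardising Line V to the population shift mix: 0.275·4/76 + 0.333·85/250 + 0.392·125/424 = 0.243.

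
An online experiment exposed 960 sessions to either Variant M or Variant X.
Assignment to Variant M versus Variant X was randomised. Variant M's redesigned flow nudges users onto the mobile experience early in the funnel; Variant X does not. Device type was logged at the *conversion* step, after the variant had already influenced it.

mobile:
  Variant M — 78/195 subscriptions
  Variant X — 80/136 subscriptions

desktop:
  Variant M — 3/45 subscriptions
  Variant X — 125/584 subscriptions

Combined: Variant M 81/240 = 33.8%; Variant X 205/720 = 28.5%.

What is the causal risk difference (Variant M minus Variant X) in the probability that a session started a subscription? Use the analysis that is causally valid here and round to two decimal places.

+0.05

Device type here is a post-treatment variable shaped by the variant; conditioning on it would introduce bias rather than remove it. The overall comparison is the causal one.
The causal difference is the pooled difference: 0.338 − 0.285 = +0.053.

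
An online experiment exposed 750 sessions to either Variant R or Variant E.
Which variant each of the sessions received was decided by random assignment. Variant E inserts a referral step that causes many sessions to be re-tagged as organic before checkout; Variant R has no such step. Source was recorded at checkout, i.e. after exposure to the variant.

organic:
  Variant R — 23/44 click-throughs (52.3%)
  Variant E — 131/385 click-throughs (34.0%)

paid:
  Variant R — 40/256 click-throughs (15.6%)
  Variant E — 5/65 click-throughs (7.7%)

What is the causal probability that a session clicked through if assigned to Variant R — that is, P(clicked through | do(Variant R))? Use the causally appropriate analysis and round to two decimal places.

Within every traffic source level Variant R has the higher rate, yet pooled Variant E does — Simpson's reversal.
Traffic source here is a post-treatment variable shaped by the variant; conditioning on it would introduce bias rather than remove it. The overall comparison is the causal one.
So P(outcome | do(Variant R)) is just the pooled rate for Variant R: 63/300 = 0.210.

0.21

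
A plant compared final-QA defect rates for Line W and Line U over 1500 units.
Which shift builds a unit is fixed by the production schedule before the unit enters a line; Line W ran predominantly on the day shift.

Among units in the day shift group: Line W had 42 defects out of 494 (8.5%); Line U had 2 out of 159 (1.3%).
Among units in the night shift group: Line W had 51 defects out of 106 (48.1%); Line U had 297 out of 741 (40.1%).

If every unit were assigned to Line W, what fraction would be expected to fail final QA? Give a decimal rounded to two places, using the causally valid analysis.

Nothing the line does changes shift; the imbalance is an allocation artefact. With shift also predicting the outcome, the pooled figure is confounded, and the within-stratum comparison is the causal one.
Standardising Line W to the population shift mix: 0.435·42/494 + 0.565·51/106 = 0.309.

0.31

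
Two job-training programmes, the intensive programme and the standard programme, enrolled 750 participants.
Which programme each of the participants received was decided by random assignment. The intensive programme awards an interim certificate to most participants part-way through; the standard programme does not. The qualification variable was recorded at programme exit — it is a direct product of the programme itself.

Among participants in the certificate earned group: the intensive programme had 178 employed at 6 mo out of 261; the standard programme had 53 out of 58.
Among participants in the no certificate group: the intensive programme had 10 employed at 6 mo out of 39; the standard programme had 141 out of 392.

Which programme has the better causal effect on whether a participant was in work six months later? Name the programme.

The stratified and pooled comparisons disagree (the standard programme wins within each qualification attained during the programme; the intensive programme wins overall), so the answer turns on the causal role of qualification attained during the programme.
The distribution of qualification attained during the programme is itself part of what the programme does — it is an intermediate outcome. Holding it fixed would remove that part of the effect; the total effect is the pooled difference.
Pooled: the intensive programme 62.7% vs the standard programme 43.1%; the intensive programme is higher overall.

the intensive programme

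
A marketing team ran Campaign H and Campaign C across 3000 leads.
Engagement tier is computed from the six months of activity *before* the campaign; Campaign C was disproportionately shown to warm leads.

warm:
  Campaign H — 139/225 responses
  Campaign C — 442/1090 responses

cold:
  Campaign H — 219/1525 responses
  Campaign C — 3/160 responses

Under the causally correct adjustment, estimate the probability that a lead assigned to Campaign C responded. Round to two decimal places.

0.19

Here engagement tier is a common cause — it drives both which campaign a case falls under and the outcome. The crude comparison mixes populations; the stratum-specific rates are the causally relevant ones.
Standardising Campaign C to the population engagement tier mix: 0.438·442/1090 + 0.562·3/160 = 0.188.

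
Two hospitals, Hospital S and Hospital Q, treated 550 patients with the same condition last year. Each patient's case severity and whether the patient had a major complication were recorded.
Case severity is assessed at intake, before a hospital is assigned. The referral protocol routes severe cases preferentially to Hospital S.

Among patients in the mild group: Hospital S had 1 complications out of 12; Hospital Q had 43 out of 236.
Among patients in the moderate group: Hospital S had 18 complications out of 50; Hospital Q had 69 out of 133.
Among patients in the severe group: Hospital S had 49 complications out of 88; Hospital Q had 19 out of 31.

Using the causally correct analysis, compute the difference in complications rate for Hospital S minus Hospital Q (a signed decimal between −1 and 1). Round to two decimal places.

-0.11

Case severity differs across hospitals for reasons unrelated to any effect of the hospital itself, and it separately predicts the outcome — a classic confounder. We must compare within case severity levels.
Adjusting over the population distribution of case severity: 0.451·(0.083−0.182) + 0.333·(0.360−0.519) + 0.216·(0.557−0.613) = -0.110.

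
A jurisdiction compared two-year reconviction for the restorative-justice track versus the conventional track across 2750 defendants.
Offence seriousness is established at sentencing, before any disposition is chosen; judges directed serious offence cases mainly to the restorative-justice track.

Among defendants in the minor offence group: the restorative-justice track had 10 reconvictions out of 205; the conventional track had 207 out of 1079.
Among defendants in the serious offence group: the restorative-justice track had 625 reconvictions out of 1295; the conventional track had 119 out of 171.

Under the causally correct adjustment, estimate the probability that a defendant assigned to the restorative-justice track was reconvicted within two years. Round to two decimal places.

0.28

Here offence seriousness is a common cause — it drives both which disposition a case falls under and the outcome. The crude comparison mixes populations; the stratum-specific rates are the causally relevant ones.
Standardising the restorative-justice track to the population offence seriousness mix: 0.467·10/205 + 0.533·625/1295 = 0.280.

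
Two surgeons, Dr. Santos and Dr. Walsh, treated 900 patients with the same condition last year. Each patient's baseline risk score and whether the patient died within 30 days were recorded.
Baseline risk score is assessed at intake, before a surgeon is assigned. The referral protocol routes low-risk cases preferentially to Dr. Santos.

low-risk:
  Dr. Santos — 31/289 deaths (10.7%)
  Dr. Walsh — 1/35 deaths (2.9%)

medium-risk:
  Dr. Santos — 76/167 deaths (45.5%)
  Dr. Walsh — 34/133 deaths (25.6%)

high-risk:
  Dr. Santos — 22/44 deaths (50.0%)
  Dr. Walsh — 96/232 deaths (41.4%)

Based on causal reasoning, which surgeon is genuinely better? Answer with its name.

Nothing the surgeon does changes baseline risk score; the imbalance is an allocation artefact. With baseline risk score also predicting the outcome, the pooled figure is confounded, and the within-stratum comparison is the causal one.
Within each level — low-risk: 10.7% vs 2.9%; medium-risk: 45.5% vs 25.6%; high-risk: 50.0% vs 41.4% — Dr. Walsh is lower every time.

Dr. Walsh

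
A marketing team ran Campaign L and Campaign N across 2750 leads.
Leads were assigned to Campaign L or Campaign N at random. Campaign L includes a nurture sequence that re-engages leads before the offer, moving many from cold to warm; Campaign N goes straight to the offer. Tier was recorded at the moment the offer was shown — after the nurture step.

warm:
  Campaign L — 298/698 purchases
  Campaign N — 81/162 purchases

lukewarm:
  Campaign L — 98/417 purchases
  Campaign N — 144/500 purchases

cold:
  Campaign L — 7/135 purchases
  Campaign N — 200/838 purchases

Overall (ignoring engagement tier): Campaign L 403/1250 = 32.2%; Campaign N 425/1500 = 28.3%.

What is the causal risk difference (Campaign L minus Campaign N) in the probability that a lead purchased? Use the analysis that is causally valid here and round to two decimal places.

+0.04

Engagement tier lies on the pathway campaign → engagement tier → outcome, so adjusting for it blocks the indirect effect. For the total causal effect of campaign, use the unadjusted pooled rates.
The causal difference is the pooled difference: 0.322 − 0.283 = +0.039.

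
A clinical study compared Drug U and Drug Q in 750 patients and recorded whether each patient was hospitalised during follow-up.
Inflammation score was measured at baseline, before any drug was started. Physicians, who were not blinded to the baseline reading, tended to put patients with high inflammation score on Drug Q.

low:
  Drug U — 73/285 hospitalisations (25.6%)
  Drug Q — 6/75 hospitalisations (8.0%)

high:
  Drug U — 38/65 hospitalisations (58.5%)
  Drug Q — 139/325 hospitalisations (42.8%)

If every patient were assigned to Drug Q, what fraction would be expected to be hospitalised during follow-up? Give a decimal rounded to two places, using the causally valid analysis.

0.26

Here inflammation score is a common cause — it drives both which drug a case falls under and the outcome. The crude comparison mixes populations; the stratum-specific rates are the causally relevant ones.
Standardising Drug Q to the population inflammation score mix: 0.480·6/75 + 0.520·139/325 = 0.261.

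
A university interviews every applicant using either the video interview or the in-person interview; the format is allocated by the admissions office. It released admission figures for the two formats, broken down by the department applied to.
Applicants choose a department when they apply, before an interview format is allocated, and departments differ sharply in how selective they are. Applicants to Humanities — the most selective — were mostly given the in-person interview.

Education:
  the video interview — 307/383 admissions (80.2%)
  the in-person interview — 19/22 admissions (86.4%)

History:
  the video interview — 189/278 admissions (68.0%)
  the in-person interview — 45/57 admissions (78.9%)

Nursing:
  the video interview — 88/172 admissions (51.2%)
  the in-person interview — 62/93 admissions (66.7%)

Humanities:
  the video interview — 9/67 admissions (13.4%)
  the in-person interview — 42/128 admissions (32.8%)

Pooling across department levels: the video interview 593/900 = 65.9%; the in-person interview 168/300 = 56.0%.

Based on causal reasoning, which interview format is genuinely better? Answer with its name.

the in-person interview

Here department is a common cause — it drives both which interview format a case falls under and the outcome. The crude comparison mixes populations; the stratum-specific rates are the causally relevant ones.
Within each level — Education: 80.2% vs 86.4%; History: 68.0% vs 78.9%; Nursing: 51.2% vs 66.7%; Humanities: 13.4% vs 32.8% — the in-person interview is higher every time.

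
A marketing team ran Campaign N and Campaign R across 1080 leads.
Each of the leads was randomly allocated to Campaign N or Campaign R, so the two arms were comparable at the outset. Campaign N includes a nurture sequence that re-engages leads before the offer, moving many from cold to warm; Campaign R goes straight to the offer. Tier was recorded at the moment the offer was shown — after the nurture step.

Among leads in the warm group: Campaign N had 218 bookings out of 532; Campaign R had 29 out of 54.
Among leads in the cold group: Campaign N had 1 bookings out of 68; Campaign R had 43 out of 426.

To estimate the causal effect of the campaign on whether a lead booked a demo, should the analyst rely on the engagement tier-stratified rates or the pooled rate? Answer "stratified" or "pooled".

pooled

The stratified and pooled comparisons disagree (Campaign R wins within each engagement tier; Campaign N wins overall), so the answer turns on the causal role of engagement tier.
Engagement tier here is a post-treatment variable shaped by the campaign; conditioning on it would introduce bias rather than remove it. The overall comparison is the causal one.
Pooled: Campaign N 36.5% vs Campaign R 15.0%; Campaign N is higher overall.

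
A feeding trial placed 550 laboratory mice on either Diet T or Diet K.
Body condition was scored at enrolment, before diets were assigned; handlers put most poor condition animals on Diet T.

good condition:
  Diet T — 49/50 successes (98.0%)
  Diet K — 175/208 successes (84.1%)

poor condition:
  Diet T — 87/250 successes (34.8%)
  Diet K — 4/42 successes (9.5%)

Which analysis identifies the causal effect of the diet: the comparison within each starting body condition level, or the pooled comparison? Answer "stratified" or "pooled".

stratified

Starting body condition satisfies the back-door criterion: it is not a descendant of the diet, and it blocks the spurious path from diet to outcome. Adjusting for it (i.e., using the within-starting body condition rates) gives the causal effect.
Within each level — good condition: 98.0% vs 84.1%; poor condition: 34.8% vs 9.5% — Diet T is higher every time.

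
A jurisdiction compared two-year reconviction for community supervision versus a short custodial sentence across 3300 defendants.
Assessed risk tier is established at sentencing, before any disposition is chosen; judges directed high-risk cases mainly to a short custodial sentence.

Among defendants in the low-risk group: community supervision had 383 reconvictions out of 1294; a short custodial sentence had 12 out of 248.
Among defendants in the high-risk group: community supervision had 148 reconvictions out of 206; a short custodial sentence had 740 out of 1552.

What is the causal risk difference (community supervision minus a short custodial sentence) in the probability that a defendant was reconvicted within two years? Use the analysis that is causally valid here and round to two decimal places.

a short custodial sentence is lower inside every assessed risk tier stratum but community supervision is lower in aggregate. Whether to stratify depends on how assessed risk tier relates to the disposition.
Assessed risk tier satisfies the back-door criterion: it is not a descendant of the disposition, and it blocks the spurious path from disposition to outcome. Adjusting for it (i.e., using the within-assessed risk tier rates) gives the causal effect.
Adjusting over the population distribution of assessed risk tier: 0.467·(0.296−0.048) + 0.533·(0.718−0.477) = +0.244.

+0.24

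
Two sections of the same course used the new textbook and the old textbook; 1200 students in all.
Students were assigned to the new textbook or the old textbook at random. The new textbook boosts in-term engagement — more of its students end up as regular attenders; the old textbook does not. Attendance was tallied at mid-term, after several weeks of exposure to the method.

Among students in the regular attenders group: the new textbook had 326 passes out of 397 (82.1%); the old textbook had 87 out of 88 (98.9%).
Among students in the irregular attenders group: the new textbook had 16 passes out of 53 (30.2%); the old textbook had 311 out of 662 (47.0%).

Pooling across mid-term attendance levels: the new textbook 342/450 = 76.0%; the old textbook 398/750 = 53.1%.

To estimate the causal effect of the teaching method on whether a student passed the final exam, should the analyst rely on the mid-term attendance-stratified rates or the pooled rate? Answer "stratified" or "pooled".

Stratifying would compare teaching methods among students the teaching methods themselves sorted into mid-term attendance groups — a form of selection on an intermediate. The unconditioned pooled rates give the total causal effect.
Pooled: the new textbook 76.0% vs the old textbook 53.1%; the new textbook is higher overall.

pooled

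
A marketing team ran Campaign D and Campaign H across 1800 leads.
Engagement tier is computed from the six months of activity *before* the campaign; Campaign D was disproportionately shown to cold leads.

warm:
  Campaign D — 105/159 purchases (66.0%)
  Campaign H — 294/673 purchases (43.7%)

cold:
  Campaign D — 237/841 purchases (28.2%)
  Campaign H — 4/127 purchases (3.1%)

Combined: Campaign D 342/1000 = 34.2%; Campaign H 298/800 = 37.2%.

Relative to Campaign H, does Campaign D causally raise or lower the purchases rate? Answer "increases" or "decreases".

increases

Engagement tier is set before the campaign has any effect — it is not caused by the campaign — and it independently drives the outcome. That makes it a confounder, so the causal comparison is within engagement tier levels.
Within each level — warm: 66.0% vs 43.7%; cold: 28.2% vs 3.1% — Campaign D is higher every time.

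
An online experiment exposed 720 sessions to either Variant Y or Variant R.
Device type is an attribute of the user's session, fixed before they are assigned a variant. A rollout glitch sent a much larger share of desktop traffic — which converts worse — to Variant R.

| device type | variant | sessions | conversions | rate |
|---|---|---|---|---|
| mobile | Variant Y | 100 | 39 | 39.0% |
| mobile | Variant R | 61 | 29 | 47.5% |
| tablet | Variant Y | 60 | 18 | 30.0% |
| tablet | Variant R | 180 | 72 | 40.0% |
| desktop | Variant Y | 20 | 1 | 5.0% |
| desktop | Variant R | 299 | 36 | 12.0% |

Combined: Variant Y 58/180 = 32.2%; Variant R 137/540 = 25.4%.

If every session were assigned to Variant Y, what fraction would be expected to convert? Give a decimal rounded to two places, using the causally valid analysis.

Variant R is higher inside every device type stratum but Variant Y is higher in aggregate. Whether to stratify depends on how device type relates to the variant.
The imbalance in device type arose from how sessions were allocated, not from anything the variant did; and device type independently affects the outcome. The pooled gap is confounded — condition on device type.
Standardising Variant Y to the population device type mix: 0.224·39/100 + 0.333·18/60 + 0.443·1/20 = 0.209.

0.21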